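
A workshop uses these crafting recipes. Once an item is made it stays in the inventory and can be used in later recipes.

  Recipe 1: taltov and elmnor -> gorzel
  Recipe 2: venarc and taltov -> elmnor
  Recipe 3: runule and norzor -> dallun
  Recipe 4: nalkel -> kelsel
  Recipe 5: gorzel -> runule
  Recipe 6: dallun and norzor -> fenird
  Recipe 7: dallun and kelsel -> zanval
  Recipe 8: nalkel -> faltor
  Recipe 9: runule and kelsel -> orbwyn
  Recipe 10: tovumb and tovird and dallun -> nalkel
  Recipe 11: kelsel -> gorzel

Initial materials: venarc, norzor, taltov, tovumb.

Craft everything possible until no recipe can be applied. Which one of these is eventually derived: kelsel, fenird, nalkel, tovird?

Using Recipe 2, venarc and taltov make elmnor.
Using Recipe 1, taltov and elmnor make gorzel.
Using Recipe 5, gorzel makes runule.
Using Recipe 3, runule and norzor make dallun.
dallun and norzor -> fenird (Recipe 6).
kelsel would need nalkel (Recipe 4), but nalkel is never obtained. nalkel would need tovumb, tovird, and dallun (Recipe 10), but tovird is never obtained. No rule produces tovird, and it is not given.

fenird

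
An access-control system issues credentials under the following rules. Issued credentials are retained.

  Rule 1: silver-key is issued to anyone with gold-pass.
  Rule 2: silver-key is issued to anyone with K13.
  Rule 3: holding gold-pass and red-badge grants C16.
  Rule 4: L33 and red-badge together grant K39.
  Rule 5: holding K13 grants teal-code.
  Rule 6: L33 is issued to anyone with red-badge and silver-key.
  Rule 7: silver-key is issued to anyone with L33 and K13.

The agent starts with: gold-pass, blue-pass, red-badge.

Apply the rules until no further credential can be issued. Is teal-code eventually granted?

teal-code would need K13 (Rule 5), but K13 is never granted.

No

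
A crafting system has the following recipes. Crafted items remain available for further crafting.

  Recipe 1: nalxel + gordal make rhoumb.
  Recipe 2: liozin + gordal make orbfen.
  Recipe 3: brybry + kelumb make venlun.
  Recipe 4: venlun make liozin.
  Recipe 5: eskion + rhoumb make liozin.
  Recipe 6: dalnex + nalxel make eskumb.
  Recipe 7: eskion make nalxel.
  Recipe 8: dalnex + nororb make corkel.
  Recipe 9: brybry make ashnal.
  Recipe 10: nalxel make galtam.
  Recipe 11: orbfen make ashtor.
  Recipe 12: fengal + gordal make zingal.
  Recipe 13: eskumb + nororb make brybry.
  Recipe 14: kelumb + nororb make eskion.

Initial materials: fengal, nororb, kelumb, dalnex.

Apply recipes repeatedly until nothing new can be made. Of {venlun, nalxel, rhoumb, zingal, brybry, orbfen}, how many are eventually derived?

Using Recipe 14, kelumb and nororb make eskion.
eskion → nalxel (Recipe 7).
dalnex + nalxel → eskumb (Recipe 6).
Using Recipe 13, eskumb and nororb make brybry.
brybry + kelumb → venlun (Recipe 3).
venlun: reached.
nalxel: reached.
rhoumb would need nalxel and gordal (Recipe 1), but gordal is never obtained.
zingal would need fengal and gordal (Recipe 12), but gordal is never obtained.
brybry: reached.
orbfen would need liozin and gordal (Recipe 2), but gordal is never obtained.
Reached: venlun, nalxel, and brybry — 3 of the 6.

3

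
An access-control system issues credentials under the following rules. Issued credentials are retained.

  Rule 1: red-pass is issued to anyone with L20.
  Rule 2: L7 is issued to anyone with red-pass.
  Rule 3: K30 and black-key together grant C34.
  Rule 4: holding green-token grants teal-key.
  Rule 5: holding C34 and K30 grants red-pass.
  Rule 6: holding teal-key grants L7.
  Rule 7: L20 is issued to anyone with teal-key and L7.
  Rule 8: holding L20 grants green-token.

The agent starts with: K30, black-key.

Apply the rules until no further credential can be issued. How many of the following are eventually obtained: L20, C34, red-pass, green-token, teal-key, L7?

3

Holding K30 and black-key grants C34 (Rule 3).
Holding C34 and K30 grants red-pass (Rule 5).
Holding red-pass grants L7 (Rule 2).
L20 would need teal-key and L7 (Rule 7), but teal-key is never granted.
C34: reached.
red-pass: reached.
green-token would need L20 (Rule 8), but L20 is never granted.
teal-key would need green-token (Rule 4), but green-token is never granted.
L7: reached.
Reached: C34, red-pass, and L7 — 3 of the 6.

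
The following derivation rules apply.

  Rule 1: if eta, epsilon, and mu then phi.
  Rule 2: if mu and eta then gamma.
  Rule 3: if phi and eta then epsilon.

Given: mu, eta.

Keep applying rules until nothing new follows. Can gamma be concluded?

Yes

From mu and eta, Rule 2 gives gamma.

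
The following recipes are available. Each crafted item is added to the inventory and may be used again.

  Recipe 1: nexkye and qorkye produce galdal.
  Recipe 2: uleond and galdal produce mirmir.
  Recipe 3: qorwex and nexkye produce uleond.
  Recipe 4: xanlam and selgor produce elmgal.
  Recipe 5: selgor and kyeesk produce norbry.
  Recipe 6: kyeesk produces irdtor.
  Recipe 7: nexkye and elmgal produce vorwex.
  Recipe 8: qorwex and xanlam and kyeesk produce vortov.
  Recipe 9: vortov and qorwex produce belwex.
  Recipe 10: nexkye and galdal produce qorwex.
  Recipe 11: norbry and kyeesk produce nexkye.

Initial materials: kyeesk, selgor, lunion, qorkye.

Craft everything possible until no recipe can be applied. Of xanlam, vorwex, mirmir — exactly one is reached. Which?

Using Recipe 5, selgor and kyeesk make norbry.
norbry and kyeesk → nexkye (Recipe 11).
nexkye and qorkye → galdal (Recipe 1).
nexkye and galdal → qorwex (Recipe 10).
Using Recipe 3, qorwex and nexkye make uleond.
uleond and galdal → mirmir (Recipe 2).
vorwex would need nexkye and elmgal (Recipe 7), but elmgal is never obtained. No rule produces xanlam, and it is not given.

mirmir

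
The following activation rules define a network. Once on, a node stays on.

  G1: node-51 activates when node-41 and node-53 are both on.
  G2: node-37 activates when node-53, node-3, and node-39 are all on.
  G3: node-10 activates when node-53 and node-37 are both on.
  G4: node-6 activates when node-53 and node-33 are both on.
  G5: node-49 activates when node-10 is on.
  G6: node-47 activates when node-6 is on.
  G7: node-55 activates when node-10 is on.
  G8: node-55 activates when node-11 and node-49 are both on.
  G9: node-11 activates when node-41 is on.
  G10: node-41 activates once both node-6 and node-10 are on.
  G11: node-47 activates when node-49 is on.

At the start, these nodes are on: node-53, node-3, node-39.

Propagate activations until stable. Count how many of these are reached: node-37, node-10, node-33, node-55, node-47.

4

node-53, node-3, and node-39 are on, so node-37 activates (G2).
node-53 and node-37 are on, so node-10 activates (G3).
G5: node-10 on → node-49 on.
node-10 is on, so node-55 activates (G7).
node-49 is on, so node-47 activates (G11).
node-37: reached.
node-10: reached.
No rule produces node-33, and it is not given.
node-55: reached.
node-47: reached.
Reached: node-37, node-10, node-55, and node-47 — 4 of the 5.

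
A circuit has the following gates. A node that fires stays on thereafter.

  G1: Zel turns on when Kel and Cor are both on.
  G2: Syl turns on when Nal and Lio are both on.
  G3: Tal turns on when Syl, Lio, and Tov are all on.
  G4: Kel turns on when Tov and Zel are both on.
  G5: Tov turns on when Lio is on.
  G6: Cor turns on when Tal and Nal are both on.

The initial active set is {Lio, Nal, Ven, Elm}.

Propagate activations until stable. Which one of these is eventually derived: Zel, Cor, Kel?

Cor

Lio is on, so Tov turns on (G5).
G2: Nal and Lio on → Syl on.
G3: Syl, Lio, and Tov on → Tal on.
Tal and Nal are on, so Cor turns on (G6).
Zel would need Kel and Cor (G1), but Kel never turns on. Kel would need Tov and Zel (G4), but Zel never turns on.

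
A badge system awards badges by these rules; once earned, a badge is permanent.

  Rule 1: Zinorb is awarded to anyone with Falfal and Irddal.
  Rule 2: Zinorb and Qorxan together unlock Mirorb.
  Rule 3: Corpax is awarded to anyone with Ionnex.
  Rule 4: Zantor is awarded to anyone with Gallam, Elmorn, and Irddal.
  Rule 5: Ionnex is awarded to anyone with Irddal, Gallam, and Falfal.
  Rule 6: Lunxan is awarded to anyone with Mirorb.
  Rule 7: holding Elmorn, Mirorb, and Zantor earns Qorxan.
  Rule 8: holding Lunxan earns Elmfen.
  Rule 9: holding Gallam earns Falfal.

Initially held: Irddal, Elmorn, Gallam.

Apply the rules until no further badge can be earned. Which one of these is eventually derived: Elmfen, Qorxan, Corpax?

Corpax

With Gallam, Falfal is earned (Rule 9).
With Irddal, Gallam, and Falfal, Ionnex is earned (Rule 5).
With Ionnex, Corpax is earned (Rule 3).
Elmfen would need Lunxan (Rule 8), but Lunxan is never earned. Qorxan would need Elmorn, Mirorb, and Zantor (Rule 7), but Mirorb is never earned.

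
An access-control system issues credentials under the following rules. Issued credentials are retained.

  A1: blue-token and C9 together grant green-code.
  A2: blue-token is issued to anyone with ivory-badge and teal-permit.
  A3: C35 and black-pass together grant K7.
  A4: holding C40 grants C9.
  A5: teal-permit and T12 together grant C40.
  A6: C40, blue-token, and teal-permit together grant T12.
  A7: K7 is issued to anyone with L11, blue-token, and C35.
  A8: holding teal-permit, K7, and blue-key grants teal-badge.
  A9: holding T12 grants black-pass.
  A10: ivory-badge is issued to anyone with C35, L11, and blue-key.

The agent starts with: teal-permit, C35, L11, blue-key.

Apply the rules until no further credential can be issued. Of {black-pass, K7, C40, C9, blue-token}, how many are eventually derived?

2

Holding C35, L11, and blue-key grants ivory-badge (A10).
Holding ivory-badge and teal-permit grants blue-token (A2).
Holding L11, blue-token, and C35 grants K7 (A7).
black-pass would need T12 (A9), but T12 is never granted.
K7: reached.
C40 would need teal-permit and T12 (A5), but T12 is never granted.
C9 would need C40 (A4), but C40 is never granted.
blue-token: reached.
Reached: K7 and blue-token — 2 of the 5.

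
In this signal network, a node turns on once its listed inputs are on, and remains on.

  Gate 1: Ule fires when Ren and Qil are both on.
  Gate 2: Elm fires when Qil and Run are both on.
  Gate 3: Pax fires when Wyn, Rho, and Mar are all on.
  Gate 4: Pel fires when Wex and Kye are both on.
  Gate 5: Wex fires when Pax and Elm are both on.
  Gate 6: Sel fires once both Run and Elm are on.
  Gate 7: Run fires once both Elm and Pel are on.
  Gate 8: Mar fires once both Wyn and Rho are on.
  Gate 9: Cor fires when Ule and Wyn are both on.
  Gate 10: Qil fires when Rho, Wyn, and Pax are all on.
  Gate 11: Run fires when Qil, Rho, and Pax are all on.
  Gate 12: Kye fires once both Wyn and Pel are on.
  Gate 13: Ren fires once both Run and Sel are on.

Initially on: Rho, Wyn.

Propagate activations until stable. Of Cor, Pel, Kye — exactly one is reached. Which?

Cor

Gate 8: Wyn and Rho on → Mar on.
Wyn, Rho, and Mar are on, so Pax fires (Gate 3).
Gate 10: Rho, Wyn, and Pax on → Qil on.
Gate 11: Qil, Rho, and Pax on → Run on.
Gate 2: Qil and Run on → Elm on.
Run and Elm are on, so Sel fires (Gate 6).
Gate 13: Run and Sel on → Ren on.
Ren and Qil are on, so Ule fires (Gate 1).
Ule and Wyn are on, so Cor fires (Gate 9).
Pel would need Wex and Kye (Gate 4), but Kye never turns on. Kye would need Wyn and Pel (Gate 12), but Pel never turns on.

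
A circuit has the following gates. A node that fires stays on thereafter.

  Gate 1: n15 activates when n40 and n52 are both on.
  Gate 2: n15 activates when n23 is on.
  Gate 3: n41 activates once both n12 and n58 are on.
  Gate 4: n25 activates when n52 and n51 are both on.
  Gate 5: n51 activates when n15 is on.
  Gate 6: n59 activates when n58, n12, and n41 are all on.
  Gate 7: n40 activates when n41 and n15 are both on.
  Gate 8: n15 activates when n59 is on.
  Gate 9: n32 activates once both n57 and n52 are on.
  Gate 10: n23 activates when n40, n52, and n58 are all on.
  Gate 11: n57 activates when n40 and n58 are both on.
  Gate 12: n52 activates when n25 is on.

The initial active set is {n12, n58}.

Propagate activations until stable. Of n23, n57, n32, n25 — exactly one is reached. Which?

Gate 3: n12 and n58 on → n41 on.
n58, n12, and n41 are on, so n59 activates (Gate 6).
Gate 8: n59 on → n15 on.
Gate 7: n41 and n15 on → n40 on.
n40 and n58 are on, so n57 activates (Gate 11).
n32 would need n57 and n52 (Gate 9), but n52 never turns on. n25 would need n52 and n51 (Gate 4), but n52 never turns on. n23 would need n40, n52, and n58 (Gate 10), but n52 never turns on.

n57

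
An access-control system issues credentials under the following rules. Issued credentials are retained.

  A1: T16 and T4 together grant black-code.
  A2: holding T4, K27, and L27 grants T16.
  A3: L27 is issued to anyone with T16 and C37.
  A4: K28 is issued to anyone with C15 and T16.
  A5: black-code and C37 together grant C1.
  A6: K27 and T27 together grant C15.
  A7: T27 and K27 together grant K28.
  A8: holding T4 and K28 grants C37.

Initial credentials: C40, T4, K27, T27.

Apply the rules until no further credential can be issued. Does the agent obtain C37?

Holding T27 and K27 grants K28 (A7).
Holding T4 and K28 grants C37 (A8).

Yes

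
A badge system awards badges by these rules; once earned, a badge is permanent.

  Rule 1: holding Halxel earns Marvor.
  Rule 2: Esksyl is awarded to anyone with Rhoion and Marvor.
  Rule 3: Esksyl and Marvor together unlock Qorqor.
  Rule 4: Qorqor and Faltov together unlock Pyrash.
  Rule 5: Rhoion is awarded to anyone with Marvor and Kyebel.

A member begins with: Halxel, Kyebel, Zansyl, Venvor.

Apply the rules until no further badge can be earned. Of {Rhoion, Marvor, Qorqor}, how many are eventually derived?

With Halxel, Marvor is earned (Rule 1).
With Marvor and Kyebel, Rhoion is earned (Rule 5).
With Rhoion and Marvor, Esksyl is earned (Rule 2).
With Esksyl and Marvor, Qorqor is earned (Rule 3).
Rhoion: reached.
Marvor: reached.
Qorqor: reached.
All 3 are reached.

3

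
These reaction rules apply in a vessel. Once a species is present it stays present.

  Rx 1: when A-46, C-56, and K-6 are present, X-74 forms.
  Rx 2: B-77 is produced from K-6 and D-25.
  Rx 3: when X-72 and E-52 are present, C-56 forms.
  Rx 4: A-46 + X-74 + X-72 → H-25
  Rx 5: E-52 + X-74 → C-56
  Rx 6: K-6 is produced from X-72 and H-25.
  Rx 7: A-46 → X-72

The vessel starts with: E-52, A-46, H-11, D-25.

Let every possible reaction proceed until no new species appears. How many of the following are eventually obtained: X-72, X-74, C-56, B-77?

2

A-46 present → X-72 forms (Rx 7).
X-72 and E-52 present → C-56 forms (Rx 3).
X-72: reached.
X-74 would need A-46, C-56, and K-6 (Rx 1), but K-6 never forms.
C-56: reached.
B-77 would need K-6 and D-25 (Rx 2), but K-6 never forms.
Reached: X-72 and C-56 — 2 of the 4.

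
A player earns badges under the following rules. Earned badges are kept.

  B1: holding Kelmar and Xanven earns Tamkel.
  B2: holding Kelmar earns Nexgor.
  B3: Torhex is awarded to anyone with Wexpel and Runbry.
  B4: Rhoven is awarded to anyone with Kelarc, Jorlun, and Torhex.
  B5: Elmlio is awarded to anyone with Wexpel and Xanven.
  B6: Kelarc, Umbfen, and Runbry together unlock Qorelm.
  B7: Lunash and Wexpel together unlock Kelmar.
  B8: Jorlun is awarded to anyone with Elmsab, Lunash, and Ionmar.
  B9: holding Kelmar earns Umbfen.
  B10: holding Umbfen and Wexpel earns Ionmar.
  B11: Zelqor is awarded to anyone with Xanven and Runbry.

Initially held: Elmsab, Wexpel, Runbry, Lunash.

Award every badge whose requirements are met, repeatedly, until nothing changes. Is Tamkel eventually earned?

Tamkel would need Kelmar and Xanven (B1), but Xanven is never earned.

No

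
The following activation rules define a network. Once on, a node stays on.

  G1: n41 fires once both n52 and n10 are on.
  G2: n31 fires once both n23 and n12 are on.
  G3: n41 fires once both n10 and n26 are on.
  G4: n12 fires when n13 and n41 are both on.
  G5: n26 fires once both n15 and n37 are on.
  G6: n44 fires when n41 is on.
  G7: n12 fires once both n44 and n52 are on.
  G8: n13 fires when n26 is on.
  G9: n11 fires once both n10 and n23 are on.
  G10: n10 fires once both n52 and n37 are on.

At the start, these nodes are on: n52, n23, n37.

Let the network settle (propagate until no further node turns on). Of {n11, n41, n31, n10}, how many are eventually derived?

G10: n52 and n37 on → n10 on.
n10 and n23 are on, so n11 fires (G9).
n52 and n10 are on, so n41 fires (G1).
G6: n41 on → n44 on.
G7: n44 and n52 on → n12 on.
n23 and n12 are on, so n31 fires (G2).
n11: reached.
n41: reached.
n31: reached.
n10: reached.
All 4 are reached.

4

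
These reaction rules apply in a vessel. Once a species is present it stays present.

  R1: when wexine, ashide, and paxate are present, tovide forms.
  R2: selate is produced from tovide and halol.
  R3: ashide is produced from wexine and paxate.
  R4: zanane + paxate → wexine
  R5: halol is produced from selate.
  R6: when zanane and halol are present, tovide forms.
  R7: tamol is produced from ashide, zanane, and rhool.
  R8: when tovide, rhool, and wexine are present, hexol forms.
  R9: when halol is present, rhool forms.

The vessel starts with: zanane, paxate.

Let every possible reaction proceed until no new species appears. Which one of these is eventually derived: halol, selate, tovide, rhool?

zanane and paxate present → wexine forms (R4).
wexine and paxate present → ashide forms (R3).
wexine, ashide, and paxate present → tovide forms (R1).
halol would need selate (R5), but selate never forms. selate would need tovide and halol (R2), but halol never forms. rhool would need halol (R9), but halol never forms.

tovide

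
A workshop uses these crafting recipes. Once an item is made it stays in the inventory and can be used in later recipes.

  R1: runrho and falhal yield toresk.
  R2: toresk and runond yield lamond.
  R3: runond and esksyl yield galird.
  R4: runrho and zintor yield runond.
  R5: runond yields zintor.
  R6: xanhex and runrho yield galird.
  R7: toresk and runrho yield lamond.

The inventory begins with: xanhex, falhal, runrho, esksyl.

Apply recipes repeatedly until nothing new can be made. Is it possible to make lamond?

Yes

Using R1, runrho and falhal make toresk.
toresk and runrho → lamond (R7).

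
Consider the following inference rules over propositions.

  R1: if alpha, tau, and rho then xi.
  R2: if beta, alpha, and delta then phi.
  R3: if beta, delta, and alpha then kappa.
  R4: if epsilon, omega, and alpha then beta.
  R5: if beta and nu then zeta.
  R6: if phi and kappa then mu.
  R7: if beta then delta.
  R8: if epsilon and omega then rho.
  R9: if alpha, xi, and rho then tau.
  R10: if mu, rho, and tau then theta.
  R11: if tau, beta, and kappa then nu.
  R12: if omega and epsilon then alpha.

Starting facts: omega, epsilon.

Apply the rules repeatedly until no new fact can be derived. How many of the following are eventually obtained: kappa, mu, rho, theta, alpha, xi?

4

From omega and epsilon, R12 gives alpha.
epsilon and omega hold, so rho follows (R8).
epsilon, omega, and alpha hold, so beta follows (R4).
beta holds, so delta follows (R7).
From beta, delta, and alpha, R3 gives kappa.
beta, alpha, and delta hold, so phi follows (R2).
phi and kappa hold, so mu follows (R6).
kappa: reached.
mu: reached.
rho: reached.
theta would need mu, rho, and tau (R10), but tau is never established.
alpha: reached.
xi would need alpha, tau, and rho (R1), but tau is never established.
Reached: kappa, mu, rho, and alpha — 4 of the 6.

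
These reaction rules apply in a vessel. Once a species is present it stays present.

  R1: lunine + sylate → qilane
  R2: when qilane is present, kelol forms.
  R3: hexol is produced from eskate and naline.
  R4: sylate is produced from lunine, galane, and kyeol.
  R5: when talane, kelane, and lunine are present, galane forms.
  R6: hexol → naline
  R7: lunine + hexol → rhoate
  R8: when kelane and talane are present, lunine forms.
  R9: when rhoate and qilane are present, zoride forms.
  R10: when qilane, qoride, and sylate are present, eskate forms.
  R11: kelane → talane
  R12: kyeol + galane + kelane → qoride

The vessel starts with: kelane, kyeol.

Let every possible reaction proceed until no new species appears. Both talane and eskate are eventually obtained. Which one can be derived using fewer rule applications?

talane: kelane present → talane forms (R11). [1 rule application]
eskate: kelane present → talane forms (R11). kelane and talane present → lunine forms (R8). talane, kelane, and lunine present → galane forms (R5). lunine, galane, and kyeol present → sylate forms (R4). kyeol, galane, and kelane present → qoride forms (R12). lunine and sylate present → qilane forms (R1). qilane, qoride, and sylate present → eskate forms (R10). [7 rule applications]
talane needs fewer.

talane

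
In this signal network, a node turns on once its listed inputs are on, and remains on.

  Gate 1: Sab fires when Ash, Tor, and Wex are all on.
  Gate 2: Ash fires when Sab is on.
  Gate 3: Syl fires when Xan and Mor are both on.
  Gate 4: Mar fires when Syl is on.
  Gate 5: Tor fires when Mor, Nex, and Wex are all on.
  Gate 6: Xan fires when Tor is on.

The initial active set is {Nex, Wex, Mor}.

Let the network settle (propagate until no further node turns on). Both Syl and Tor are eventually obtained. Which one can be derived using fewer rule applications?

Tor

Tor: Mor, Nex, and Wex are on, so Tor fires (Gate 5). [1 rule application]
Syl: Mor, Nex, and Wex are on, so Tor fires (Gate 5). Gate 6: Tor on → Xan on. Gate 3: Xan and Mor on → Syl on. [3 rule applications]
Tor needs fewer.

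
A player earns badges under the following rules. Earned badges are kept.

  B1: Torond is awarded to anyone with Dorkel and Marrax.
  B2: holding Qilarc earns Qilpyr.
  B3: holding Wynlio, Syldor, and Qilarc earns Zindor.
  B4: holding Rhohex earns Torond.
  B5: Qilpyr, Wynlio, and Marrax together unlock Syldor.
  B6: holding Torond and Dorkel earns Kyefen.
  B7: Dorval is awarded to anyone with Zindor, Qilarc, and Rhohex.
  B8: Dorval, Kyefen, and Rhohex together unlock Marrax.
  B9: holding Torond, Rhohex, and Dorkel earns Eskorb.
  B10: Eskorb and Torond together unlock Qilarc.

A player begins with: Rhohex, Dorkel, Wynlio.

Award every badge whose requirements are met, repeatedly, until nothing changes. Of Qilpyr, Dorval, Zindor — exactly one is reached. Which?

With Rhohex, Torond is earned (B4).
With Torond, Rhohex, and Dorkel, Eskorb is earned (B9).
With Eskorb and Torond, Qilarc is earned (B10).
With Qilarc, Qilpyr is earned (B2).
Dorval would need Zindor, Qilarc, and Rhohex (B7), but Zindor is never earned. Zindor would need Wynlio, Syldor, and Qilarc (B3), but Syldor is never earned.

Qilpyr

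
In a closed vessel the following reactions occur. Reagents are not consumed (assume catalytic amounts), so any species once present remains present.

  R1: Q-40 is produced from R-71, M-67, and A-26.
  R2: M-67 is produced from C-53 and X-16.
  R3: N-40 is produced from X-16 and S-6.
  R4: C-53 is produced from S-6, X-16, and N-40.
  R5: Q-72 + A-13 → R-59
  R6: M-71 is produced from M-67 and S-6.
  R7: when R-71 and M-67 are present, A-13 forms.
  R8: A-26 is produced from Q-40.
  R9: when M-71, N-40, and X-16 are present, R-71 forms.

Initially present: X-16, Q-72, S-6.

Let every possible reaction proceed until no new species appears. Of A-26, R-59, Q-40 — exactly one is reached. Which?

R-59

X-16 and S-6 present → N-40 forms (R3).
S-6, X-16, and N-40 present → C-53 forms (R4).
C-53 and X-16 present → M-67 forms (R2).
M-67 and S-6 present → M-71 forms (R6).
M-71, N-40, and X-16 present → R-71 forms (R9).
R-71 and M-67 present → A-13 forms (R7).
Q-72 and A-13 present → R-59 forms (R5).
A-26 would need Q-40 (R8), but Q-40 never forms. Q-40 would need R-71, M-67, and A-26 (R1), but A-26 never forms.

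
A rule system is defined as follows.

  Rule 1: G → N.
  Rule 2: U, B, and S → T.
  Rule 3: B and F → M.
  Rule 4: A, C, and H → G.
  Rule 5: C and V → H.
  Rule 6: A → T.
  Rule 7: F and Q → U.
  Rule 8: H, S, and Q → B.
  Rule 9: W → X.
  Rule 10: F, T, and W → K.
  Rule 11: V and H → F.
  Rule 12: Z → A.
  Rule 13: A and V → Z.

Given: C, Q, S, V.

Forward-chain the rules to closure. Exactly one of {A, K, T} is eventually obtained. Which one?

C and V hold, so H follows (Rule 5).
V and H hold, so F follows (Rule 11).
H, S, and Q hold, so B follows (Rule 8).
From F and Q, Rule 7 gives U.
From U, B, and S, Rule 2 gives T.
K would need F, T, and W (Rule 10), but W is never established. A would need Z (Rule 12), but Z is never established.

T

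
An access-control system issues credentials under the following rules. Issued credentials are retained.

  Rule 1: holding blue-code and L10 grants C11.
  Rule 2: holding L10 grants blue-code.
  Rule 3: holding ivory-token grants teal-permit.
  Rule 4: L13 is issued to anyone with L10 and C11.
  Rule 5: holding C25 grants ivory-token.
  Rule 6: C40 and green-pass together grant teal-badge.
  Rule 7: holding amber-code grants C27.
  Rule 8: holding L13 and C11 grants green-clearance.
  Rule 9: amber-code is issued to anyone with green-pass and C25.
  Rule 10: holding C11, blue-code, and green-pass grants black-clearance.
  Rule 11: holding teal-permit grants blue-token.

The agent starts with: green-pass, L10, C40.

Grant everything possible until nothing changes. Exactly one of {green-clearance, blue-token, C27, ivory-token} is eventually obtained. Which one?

Holding L10 grants blue-code (Rule 2).
Holding blue-code and L10 grants C11 (Rule 1).
Holding L10 and C11 grants L13 (Rule 4).
Holding L13 and C11 grants green-clearance (Rule 8).
ivory-token would need C25 (Rule 5), but C25 is never granted. C27 would need amber-code (Rule 7), but amber-code is never granted. blue-token would need teal-permit (Rule 11), but teal-permit is never granted.

green-clearance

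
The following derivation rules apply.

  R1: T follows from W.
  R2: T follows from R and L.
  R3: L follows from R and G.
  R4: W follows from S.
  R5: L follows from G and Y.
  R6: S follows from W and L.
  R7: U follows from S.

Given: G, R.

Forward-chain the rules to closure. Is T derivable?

R and G hold, so L follows (R3).
From R and L, R2 gives T.

Yes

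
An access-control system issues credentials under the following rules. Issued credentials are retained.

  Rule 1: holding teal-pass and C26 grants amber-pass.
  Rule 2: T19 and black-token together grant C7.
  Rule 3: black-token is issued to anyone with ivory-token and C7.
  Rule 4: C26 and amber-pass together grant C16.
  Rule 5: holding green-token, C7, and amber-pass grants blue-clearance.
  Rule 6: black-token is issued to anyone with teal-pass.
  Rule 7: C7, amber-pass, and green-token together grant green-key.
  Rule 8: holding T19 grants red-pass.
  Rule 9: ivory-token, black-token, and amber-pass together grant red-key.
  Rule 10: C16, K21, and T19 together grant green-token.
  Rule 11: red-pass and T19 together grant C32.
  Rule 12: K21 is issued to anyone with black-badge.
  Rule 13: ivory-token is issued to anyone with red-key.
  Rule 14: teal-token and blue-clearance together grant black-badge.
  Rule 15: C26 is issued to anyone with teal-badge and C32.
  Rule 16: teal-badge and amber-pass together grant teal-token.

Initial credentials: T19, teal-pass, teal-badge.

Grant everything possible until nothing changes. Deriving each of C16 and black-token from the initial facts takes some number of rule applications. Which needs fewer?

black-token: Holding teal-pass grants black-token (Rule 6). [1 rule application]
C16: Holding T19 grants red-pass (Rule 8). Holding red-pass and T19 grants C32 (Rule 11). Holding teal-badge and C32 grants C26 (Rule 15). Holding teal-pass and C26 grants amber-pass (Rule 1). Holding C26 and amber-pass grants C16 (Rule 4). [5 rule applications]
black-token needs fewer.

black-token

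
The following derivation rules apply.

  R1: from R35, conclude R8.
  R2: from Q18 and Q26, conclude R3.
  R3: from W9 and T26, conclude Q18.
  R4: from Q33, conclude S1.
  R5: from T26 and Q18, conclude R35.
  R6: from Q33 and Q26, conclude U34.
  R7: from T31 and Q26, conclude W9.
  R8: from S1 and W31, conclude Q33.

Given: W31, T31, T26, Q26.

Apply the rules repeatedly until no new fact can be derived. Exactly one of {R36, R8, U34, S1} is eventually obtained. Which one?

R8

T31 and Q26 hold, so W9 follows (R7).
From W9 and T26, R3 gives Q18.
From T26 and Q18, R5 gives R35.
From R35, R1 gives R8.
S1 would need Q33 (R4), but Q33 is never established. No rule produces R36, and it is not given. U34 would need Q33 and Q26 (R6), but Q33 is never established.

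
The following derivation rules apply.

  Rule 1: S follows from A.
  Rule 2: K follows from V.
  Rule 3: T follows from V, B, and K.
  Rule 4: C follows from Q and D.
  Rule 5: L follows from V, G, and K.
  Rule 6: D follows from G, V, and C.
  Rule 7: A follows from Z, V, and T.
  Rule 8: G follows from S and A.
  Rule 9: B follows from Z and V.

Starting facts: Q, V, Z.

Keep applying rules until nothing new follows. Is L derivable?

Yes

V holds, so K follows (Rule 2).
From Z and V, Rule 9 gives B.
From V, B, and K, Rule 3 gives T.
Z, V, and T hold, so A follows (Rule 7).
From A, Rule 1 gives S.
S and A hold, so G follows (Rule 8).
V, G, and K hold, so L follows (Rule 5).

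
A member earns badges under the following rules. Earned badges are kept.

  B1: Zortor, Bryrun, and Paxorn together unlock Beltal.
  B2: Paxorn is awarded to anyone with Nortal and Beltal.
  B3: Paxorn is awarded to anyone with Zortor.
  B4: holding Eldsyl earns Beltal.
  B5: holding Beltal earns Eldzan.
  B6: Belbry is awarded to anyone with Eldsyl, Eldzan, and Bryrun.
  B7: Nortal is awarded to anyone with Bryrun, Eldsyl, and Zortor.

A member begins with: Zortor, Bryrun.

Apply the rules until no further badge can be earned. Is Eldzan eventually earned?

Yes

With Zortor, Paxorn is earned (B3).
With Zortor, Bryrun, and Paxorn, Beltal is earned (B1).
With Beltal, Eldzan is earned (B5).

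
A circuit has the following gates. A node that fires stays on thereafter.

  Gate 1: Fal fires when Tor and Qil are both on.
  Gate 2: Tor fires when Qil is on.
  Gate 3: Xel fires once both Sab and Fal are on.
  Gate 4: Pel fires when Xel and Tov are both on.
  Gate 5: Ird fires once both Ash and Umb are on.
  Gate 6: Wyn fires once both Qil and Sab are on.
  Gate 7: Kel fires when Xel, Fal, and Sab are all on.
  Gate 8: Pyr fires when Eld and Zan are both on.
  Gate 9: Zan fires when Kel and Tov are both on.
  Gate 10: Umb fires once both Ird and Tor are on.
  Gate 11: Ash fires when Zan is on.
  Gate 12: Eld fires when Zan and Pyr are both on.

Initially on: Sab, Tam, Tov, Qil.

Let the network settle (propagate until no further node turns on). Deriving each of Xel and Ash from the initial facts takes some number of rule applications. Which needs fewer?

Xel: Gate 2: Qil on → Tor on. Tor and Qil are on, so Fal fires (Gate 1). Sab and Fal are on, so Xel fires (Gate 3). [3 rule applications]
Ash: Gate 2: Qil on → Tor on. Gate 1: Tor and Qil on → Fal on. Sab and Fal are on, so Xel fires (Gate 3). Gate 7: Xel, Fal, and Sab on → Kel on. Kel and Tov are on, so Zan fires (Gate 9). Gate 11: Zan on → Ash on. [6 rule applications]
Xel needs fewer.

Xel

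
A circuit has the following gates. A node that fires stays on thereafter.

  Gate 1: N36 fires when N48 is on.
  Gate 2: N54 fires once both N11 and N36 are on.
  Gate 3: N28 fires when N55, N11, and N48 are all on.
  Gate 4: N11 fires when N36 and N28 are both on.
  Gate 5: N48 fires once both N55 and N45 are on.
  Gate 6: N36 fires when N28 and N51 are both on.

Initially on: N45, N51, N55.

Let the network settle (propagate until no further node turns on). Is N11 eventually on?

No

N11 would need N36 and N28 (Gate 4), but N28 never turns on.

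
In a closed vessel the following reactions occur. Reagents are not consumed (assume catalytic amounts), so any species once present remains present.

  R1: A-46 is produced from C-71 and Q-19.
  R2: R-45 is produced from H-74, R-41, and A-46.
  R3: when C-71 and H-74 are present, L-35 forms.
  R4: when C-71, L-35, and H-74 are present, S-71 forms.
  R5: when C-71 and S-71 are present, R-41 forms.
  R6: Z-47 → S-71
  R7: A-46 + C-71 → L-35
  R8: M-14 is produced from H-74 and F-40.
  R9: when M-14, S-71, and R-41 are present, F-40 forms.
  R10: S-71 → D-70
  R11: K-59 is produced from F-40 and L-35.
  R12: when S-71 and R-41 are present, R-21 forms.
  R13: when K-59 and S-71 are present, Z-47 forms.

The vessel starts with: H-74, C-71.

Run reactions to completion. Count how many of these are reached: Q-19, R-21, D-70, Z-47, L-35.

C-71 and H-74 present → L-35 forms (R3).
C-71, L-35, and H-74 present → S-71 forms (R4).
C-71 and S-71 present → R-41 forms (R5).
S-71 present → D-70 forms (R10).
S-71 and R-41 present → R-21 forms (R12).
No rule produces Q-19, and it is not given.
R-21: reached.
D-70: reached.
Z-47 would need K-59 and S-71 (R13), but K-59 never forms.
L-35: reached.
Reached: R-21, D-70, and L-35 — 3 of the 5.

3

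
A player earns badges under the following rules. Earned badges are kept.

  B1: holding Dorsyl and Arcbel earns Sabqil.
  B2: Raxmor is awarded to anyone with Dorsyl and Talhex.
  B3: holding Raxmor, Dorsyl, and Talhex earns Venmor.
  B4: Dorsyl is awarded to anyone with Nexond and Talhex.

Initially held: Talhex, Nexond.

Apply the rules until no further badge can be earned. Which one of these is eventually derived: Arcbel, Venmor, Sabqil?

Venmor

With Nexond and Talhex, Dorsyl is earned (B4).
With Dorsyl and Talhex, Raxmor is earned (B2).
With Raxmor, Dorsyl, and Talhex, Venmor is earned (B3).
Sabqil would need Dorsyl and Arcbel (B1), but Arcbel is never earned. No rule produces Arcbel, and it is not given.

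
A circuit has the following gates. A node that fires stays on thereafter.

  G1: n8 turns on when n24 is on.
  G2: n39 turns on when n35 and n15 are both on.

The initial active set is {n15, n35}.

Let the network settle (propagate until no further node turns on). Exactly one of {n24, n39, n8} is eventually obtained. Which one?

n39

n35 and n15 are on, so n39 turns on (G2).
No rule produces n24, and it is not given. n8 would need n24 (G1), but n24 never turns on.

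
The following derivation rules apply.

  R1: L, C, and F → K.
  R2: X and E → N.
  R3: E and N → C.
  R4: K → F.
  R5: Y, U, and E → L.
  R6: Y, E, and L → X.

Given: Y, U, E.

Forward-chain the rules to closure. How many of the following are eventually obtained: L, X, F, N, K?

Y, U, and E hold, so L follows (R5).
Y, E, and L hold, so X follows (R6).
X and E hold, so N follows (R2).
L: reached.
X: reached.
F would need K (R4), but K is never established.
N: reached.
K would need L, C, and F (R1), but F is never established.
Reached: L, X, and N — 3 of the 5.

3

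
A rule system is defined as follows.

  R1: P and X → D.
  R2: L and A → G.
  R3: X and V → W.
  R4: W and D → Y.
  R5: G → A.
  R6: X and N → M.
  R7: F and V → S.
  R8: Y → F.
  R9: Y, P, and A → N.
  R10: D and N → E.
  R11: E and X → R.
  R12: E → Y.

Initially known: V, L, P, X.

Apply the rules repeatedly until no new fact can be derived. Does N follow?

N would need Y, P, and A (R9), but A is never established.

No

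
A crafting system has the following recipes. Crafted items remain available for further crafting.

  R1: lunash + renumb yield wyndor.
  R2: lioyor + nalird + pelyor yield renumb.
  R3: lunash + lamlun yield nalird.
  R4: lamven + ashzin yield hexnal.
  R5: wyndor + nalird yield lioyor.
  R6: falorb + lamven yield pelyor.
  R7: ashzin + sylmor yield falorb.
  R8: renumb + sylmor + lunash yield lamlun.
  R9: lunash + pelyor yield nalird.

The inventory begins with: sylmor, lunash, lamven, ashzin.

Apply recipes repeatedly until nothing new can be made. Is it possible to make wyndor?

No

wyndor would need lunash and renumb (R1), but renumb is never obtained.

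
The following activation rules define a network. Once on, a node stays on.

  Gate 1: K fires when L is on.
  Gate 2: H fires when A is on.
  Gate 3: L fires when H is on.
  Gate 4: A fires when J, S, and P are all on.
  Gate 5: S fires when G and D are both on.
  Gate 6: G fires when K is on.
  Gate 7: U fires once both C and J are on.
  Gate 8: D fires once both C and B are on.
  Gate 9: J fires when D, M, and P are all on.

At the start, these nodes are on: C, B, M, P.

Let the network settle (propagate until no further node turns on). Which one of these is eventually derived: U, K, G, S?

U

C and B are on, so D fires (Gate 8).
D, M, and P are on, so J fires (Gate 9).
C and J are on, so U fires (Gate 7).
K would need L (Gate 1), but L never turns on. S would need G and D (Gate 5), but G never turns on. G would need K (Gate 6), but K never turns on.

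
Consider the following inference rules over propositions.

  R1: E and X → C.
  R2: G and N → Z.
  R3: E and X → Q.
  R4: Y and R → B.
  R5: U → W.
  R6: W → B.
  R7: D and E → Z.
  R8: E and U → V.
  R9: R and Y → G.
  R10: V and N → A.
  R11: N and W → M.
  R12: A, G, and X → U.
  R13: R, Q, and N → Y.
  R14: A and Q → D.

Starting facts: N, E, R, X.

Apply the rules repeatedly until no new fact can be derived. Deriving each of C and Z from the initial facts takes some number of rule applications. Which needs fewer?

C: From E and X, R1 gives C. [1 rule application]
Z: From E and X, R3 gives Q. R, Q, and N hold, so Y follows (R13). R and Y hold, so G follows (R9). G and N hold, so Z follows (R2). [4 rule applications]
C needs fewer.

C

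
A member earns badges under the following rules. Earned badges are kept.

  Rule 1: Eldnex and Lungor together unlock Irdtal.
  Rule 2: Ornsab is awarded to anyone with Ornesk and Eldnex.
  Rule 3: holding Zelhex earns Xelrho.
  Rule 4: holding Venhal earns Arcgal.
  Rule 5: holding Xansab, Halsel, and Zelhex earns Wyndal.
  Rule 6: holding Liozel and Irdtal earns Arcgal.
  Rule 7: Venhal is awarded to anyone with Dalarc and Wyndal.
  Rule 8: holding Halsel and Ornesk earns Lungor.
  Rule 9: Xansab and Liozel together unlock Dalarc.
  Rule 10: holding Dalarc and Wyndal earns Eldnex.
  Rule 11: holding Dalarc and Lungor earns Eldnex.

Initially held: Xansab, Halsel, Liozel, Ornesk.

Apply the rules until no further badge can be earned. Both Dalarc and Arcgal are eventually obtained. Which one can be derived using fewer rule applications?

Dalarc: With Xansab and Liozel, Dalarc is earned (Rule 9). [1 rule application]
Arcgal: With Halsel and Ornesk, Lungor is earned (Rule 8). With Xansab and Liozel, Dalarc is earned (Rule 9). With Dalarc and Lungor, Eldnex is earned (Rule 11). With Eldnex and Lungor, Irdtal is earned (Rule 1). With Liozel and Irdtal, Arcgal is earned (Rule 6). [5 rule applications]
Dalarc needs fewer.

Dalarc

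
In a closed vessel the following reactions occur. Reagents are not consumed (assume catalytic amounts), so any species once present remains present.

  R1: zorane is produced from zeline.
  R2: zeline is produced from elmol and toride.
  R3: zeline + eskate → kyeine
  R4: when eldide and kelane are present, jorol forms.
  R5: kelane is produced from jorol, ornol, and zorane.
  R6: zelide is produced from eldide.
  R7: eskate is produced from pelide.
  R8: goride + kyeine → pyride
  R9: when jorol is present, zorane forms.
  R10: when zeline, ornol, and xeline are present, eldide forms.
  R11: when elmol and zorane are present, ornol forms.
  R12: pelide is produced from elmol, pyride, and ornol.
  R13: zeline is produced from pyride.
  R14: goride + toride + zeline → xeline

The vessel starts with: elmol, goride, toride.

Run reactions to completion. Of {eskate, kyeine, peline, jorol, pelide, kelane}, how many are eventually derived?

0

eskate would need pelide (R7), but pelide never forms.
kyeine would need zeline and eskate (R3), but eskate never forms.
No rule produces peline, and it is not given.
jorol would need eldide and kelane (R4), but kelane never forms.
pelide would need elmol, pyride, and ornol (R12), but pyride never forms.
kelane would need jorol, ornol, and zorane (R5), but jorol never forms.
None of the 6 are reached.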